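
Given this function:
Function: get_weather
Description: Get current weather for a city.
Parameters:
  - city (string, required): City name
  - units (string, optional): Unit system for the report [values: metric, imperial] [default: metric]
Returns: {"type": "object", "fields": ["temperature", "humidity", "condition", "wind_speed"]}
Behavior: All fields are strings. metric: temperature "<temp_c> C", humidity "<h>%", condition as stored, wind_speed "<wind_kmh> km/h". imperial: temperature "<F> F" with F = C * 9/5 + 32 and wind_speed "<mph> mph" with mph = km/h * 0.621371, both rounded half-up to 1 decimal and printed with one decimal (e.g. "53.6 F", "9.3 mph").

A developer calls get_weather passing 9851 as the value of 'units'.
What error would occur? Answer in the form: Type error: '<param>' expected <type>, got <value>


Spec: 'units' is declared as string; 9851 is an integer.
Type error: 'units' expected string, got 9851


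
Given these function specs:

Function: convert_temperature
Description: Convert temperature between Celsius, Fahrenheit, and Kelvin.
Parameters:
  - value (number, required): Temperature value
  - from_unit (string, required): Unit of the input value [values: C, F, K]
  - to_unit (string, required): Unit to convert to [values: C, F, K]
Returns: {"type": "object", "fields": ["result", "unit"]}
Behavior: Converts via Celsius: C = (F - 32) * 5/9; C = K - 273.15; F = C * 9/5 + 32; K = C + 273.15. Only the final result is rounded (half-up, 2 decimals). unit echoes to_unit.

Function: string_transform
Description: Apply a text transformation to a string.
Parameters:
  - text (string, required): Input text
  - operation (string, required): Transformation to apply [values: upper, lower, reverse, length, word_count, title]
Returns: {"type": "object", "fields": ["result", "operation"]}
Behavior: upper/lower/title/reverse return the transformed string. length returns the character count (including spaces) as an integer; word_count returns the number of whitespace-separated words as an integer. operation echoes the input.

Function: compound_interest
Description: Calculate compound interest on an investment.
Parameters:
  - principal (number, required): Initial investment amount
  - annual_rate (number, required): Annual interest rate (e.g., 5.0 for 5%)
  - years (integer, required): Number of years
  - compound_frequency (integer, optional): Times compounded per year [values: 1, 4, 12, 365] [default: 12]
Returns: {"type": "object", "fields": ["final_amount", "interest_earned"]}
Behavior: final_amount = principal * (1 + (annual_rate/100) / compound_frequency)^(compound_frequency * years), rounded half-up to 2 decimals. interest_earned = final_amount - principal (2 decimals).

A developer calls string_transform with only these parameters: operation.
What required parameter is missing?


Required parameters: text, operation
Provided: operation
Missing: text
text


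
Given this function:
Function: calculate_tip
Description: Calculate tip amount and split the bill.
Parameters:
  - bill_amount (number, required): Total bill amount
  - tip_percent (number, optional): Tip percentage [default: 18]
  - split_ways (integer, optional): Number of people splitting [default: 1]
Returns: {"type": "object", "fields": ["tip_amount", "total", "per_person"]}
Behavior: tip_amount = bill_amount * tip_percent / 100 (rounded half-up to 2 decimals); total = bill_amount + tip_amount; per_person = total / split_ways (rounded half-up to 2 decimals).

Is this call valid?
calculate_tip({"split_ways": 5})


Checking required parameters...
Missing required parameter: bill_amount
Invalid - missing required parameter 'bill_amount'


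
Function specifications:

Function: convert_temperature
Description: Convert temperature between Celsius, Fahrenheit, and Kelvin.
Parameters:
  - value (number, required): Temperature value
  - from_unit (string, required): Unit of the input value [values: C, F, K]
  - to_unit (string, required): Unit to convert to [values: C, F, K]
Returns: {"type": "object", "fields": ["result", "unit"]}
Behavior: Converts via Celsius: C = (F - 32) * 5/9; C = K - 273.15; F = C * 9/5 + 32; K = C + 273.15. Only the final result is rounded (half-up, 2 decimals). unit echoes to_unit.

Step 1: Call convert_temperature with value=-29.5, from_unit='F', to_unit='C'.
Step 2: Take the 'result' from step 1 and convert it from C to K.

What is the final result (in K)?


Step 1: convert_temperature(value=-29.5, from_unit=F, to_unit=C)
  To C: (-29.5 - 32) * 5/9 = -34.166667
  Target is C: -34.166667
  Round to 2 decimals: -34.17
  -> result = -34.17 C
Step 2: convert_temperature(value=-34.17, from_unit=C, to_unit=K)
  Input already in C: -34.17
  To K: -34.17 + 273.15 = 238.98
  Round to 2 decimals: 238.98
  -> result = 238.98 K
238.98 K


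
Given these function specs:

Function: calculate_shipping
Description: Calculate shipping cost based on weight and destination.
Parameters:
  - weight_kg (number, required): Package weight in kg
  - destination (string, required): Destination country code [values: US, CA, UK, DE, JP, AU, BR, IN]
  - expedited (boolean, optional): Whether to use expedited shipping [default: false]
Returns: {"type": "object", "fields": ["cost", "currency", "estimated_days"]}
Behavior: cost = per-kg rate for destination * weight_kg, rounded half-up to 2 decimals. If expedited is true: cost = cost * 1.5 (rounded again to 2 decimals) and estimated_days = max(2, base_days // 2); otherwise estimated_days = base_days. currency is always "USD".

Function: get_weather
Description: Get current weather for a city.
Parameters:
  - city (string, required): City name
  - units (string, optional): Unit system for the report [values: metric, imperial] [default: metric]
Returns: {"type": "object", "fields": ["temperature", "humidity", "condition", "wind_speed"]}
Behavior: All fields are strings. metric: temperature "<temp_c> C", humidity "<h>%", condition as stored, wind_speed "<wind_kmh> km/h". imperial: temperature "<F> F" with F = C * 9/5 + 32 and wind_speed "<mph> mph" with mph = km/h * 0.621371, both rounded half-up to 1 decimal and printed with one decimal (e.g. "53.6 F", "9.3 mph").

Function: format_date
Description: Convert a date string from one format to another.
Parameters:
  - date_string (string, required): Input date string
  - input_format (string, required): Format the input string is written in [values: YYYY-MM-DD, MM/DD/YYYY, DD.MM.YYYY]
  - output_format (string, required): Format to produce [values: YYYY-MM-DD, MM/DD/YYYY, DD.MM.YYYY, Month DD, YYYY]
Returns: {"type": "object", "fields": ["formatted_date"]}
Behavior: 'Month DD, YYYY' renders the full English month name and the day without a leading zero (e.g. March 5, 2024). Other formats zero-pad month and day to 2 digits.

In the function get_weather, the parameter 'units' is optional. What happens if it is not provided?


The get_weather spec declares:
  - units (string, optional): Unit system for the report [values: metric, imperial] [default: metric]
It defaults to metric


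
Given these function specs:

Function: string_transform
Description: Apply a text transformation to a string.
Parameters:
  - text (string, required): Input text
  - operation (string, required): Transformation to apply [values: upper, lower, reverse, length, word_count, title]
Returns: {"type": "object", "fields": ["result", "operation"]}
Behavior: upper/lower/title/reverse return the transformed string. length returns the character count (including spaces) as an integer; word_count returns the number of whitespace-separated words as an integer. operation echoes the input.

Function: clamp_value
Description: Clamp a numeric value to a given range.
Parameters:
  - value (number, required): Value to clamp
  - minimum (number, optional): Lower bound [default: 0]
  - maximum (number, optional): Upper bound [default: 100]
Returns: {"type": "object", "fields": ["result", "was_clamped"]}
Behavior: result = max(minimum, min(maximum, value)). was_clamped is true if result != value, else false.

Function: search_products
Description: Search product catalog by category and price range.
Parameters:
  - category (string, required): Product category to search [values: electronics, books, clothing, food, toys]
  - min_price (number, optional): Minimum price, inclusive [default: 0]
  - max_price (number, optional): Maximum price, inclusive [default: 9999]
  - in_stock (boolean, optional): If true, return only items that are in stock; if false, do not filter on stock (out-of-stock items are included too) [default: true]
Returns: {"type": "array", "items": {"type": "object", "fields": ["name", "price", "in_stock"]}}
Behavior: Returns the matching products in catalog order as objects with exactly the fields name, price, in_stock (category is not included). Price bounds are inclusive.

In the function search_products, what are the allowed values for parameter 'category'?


The search_products spec declares:
  - category (string, required): Product category to search [values: electronics, books, clothing, food, toys]
Allowed values:
electronics, books, clothing, food, toys


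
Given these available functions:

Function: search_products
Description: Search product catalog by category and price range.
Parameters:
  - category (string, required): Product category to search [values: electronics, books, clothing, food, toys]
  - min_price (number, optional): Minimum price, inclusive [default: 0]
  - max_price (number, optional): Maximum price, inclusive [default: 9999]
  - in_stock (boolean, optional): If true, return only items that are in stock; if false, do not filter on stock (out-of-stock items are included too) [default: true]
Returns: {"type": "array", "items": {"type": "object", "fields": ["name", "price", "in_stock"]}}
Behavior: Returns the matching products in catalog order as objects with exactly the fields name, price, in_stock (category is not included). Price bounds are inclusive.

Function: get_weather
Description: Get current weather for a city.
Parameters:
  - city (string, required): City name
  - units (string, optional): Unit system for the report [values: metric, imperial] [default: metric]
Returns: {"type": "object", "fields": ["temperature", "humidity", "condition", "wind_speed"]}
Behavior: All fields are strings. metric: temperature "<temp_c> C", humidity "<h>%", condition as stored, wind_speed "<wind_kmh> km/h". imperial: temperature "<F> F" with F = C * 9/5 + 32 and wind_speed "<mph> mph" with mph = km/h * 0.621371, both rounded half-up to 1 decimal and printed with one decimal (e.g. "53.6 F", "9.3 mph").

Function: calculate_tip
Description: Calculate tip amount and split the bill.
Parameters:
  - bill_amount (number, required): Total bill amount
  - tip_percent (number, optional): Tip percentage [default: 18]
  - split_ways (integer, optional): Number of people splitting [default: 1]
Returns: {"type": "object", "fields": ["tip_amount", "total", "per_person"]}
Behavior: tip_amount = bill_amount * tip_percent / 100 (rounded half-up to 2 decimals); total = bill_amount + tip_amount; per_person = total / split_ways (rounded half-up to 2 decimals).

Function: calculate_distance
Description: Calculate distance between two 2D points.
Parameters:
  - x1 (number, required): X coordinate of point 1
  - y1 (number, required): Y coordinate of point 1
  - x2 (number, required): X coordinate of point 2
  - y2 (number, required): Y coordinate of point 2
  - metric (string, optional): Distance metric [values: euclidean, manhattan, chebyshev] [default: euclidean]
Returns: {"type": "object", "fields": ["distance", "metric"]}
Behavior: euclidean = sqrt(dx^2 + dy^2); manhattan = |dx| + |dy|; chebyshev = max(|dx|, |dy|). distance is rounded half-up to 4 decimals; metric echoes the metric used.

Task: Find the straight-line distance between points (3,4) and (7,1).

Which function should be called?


The task needs a function whose description is: Calculate distance between two 2D points.
calculate_distance


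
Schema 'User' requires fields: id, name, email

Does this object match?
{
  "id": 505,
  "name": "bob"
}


Checking required fields...
Missing: email
Invalid - missing required field 'email'


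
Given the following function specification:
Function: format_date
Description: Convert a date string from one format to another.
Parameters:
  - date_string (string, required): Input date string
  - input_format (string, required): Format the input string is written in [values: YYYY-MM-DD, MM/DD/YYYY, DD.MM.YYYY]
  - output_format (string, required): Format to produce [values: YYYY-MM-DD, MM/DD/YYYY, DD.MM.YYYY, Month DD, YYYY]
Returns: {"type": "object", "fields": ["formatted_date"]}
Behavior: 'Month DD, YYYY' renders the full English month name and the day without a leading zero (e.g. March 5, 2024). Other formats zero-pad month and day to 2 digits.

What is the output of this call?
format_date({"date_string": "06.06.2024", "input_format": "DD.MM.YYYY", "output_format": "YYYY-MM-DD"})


Parse '06.06.2024' as DD.MM.YYYY: year=2024, month=6, day=6
Render as YYYY-MM-DD: 2024-06-06
Output:
{"formatted_date": "2024-06-06"}


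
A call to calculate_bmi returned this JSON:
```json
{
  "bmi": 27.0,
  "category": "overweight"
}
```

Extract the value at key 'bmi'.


27.0


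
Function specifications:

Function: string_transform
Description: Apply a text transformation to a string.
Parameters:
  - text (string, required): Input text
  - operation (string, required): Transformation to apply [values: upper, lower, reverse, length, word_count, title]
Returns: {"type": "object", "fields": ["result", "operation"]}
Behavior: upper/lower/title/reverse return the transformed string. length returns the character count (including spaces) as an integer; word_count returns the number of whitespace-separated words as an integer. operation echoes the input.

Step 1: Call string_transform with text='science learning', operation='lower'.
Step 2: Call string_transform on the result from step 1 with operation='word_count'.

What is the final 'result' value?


Step 1: string_transform(text='science learning', operation='lower')
  -> result = 'science learning'
Step 2: string_transform(text='science learning', operation='word_count')
  words: science, learning -> 2
  -> result = 2
2


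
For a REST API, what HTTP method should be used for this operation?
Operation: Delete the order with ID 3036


GET = read, POST = create, PUT = update/replace, DELETE = remove
This operation is a removal.
DELETE


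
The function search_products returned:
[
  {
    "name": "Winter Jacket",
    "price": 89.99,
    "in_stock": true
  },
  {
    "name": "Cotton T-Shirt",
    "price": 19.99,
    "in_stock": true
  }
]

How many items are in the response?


Items: Winter Jacket, Cotton T-Shirt
2


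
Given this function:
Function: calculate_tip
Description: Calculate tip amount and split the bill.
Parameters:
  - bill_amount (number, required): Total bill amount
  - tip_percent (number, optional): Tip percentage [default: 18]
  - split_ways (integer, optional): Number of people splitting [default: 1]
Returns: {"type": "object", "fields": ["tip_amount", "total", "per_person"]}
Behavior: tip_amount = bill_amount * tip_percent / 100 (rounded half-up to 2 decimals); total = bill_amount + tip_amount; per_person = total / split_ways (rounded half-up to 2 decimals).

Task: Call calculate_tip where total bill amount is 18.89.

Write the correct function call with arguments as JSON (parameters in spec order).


Mapping each described value to its parameter name:
  'Total bill amount' -> bill_amount = 18.89
calculate_tip({"bill_amount": 18.89})


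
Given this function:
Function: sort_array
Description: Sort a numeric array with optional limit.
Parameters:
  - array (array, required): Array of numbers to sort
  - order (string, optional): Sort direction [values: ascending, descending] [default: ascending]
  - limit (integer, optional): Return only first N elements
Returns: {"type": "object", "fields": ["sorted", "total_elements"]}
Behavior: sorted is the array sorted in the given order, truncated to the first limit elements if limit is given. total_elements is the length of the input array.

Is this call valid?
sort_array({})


Checking required parameters...
Missing required parameter: array
Invalid - missing required parameter 'array'


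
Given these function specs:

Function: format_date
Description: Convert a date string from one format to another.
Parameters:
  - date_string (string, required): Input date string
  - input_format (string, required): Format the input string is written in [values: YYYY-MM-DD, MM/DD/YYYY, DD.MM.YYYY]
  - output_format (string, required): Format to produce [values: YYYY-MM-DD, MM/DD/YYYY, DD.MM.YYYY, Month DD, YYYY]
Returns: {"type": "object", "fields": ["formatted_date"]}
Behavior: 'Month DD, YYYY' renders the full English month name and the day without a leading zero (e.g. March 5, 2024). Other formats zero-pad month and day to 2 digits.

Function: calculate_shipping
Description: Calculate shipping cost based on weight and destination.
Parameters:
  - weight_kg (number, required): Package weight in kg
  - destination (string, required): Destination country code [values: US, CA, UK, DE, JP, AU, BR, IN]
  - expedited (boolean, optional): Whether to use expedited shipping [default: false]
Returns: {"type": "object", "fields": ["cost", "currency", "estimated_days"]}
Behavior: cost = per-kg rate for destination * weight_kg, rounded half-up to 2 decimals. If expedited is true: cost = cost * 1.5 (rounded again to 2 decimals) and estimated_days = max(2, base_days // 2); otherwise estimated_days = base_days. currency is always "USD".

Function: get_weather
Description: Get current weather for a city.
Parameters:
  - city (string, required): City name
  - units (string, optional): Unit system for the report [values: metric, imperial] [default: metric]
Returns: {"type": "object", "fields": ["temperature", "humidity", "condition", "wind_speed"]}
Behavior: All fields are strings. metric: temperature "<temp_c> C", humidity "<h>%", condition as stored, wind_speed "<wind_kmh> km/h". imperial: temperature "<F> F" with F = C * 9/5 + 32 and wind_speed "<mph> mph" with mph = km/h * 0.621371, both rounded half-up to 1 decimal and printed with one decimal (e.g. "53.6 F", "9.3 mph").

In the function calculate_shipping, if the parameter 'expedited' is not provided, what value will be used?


The calculate_shipping spec declares:
  - expedited (boolean, optional): Whether to use expedited shipping [default: false]
Default:
false


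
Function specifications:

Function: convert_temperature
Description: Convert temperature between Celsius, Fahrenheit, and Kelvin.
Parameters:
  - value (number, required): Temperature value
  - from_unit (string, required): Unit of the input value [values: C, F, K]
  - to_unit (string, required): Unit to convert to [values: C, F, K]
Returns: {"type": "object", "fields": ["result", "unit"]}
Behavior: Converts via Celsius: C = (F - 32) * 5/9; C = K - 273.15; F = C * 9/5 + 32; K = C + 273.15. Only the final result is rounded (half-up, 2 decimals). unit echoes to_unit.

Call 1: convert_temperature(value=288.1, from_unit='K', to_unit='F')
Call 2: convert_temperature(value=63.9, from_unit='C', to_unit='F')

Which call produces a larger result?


Call 1:
  To C: 288.1 - 273.15 = 14.95
  To F: 14.95 * 9/5 + 32 = 58.91
  Round to 2 decimals: 58.91
  -> 58.91 F
Call 2:
  Input already in C: 63.9
  To F: 63.9 * 9/5 + 32 = 147.02
  Round to 2 decimals: 147.02
  -> 147.02 F
Call 2 (147.02 F)


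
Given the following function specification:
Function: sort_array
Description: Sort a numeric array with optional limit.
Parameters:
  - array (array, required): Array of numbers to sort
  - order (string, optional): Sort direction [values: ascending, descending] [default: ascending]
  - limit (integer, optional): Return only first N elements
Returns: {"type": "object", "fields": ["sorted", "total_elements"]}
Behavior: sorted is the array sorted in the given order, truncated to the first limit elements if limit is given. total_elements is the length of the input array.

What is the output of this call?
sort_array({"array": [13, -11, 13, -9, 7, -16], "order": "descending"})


sorted descending: [13, 13, 7, -9, -11, -16]
total_elements = len(input) = 6
Output:
{"sorted": [13, 13, 7, -9, -11, -16], "total_elements": 6}


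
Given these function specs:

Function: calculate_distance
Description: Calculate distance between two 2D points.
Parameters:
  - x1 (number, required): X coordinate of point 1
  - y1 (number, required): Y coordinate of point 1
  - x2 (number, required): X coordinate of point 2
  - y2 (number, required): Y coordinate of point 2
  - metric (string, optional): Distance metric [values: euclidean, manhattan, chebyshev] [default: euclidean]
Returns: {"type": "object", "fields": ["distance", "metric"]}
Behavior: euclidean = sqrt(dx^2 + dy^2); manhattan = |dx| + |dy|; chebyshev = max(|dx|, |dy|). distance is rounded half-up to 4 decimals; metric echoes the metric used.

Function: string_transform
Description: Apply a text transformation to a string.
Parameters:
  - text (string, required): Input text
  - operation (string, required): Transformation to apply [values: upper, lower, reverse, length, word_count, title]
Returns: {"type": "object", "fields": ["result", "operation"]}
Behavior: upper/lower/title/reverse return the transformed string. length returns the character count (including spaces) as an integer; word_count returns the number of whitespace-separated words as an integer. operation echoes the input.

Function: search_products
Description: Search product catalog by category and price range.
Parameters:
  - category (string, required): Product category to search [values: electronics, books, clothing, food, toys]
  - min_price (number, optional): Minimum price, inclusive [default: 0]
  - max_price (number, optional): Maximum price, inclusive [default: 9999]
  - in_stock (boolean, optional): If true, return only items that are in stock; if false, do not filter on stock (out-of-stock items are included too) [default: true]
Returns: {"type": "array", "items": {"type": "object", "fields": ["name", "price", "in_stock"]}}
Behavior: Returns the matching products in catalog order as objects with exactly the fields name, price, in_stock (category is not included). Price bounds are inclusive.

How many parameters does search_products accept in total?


Parameters of search_products: category (required), min_price (optional), max_price (optional), in_stock (optional)
Total:
4


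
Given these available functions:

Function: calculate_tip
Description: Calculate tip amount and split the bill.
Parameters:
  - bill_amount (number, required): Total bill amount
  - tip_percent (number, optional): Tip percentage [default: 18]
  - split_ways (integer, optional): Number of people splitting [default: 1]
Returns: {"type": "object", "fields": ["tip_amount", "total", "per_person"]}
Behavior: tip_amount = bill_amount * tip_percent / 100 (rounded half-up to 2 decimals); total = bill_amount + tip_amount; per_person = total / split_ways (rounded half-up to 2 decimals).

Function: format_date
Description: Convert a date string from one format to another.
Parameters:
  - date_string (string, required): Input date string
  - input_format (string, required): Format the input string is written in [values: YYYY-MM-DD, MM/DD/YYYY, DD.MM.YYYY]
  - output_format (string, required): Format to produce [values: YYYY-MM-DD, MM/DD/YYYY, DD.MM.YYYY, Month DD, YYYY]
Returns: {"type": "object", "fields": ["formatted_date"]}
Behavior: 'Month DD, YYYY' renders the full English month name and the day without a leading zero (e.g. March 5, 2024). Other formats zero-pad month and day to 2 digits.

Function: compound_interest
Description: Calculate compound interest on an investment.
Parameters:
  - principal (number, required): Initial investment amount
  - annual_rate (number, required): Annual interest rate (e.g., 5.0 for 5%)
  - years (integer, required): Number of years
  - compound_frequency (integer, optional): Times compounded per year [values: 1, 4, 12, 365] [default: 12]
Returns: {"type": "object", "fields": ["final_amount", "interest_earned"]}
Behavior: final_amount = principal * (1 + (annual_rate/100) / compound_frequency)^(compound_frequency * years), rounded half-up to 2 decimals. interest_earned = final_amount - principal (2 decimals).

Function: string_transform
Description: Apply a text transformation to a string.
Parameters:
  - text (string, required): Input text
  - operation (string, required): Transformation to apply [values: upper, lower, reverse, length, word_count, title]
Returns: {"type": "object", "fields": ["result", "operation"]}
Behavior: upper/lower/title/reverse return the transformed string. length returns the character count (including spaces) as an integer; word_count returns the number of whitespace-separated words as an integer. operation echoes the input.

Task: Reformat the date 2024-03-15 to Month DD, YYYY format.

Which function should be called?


The task needs a function whose description is: Convert a date string from one format to another.
format_date


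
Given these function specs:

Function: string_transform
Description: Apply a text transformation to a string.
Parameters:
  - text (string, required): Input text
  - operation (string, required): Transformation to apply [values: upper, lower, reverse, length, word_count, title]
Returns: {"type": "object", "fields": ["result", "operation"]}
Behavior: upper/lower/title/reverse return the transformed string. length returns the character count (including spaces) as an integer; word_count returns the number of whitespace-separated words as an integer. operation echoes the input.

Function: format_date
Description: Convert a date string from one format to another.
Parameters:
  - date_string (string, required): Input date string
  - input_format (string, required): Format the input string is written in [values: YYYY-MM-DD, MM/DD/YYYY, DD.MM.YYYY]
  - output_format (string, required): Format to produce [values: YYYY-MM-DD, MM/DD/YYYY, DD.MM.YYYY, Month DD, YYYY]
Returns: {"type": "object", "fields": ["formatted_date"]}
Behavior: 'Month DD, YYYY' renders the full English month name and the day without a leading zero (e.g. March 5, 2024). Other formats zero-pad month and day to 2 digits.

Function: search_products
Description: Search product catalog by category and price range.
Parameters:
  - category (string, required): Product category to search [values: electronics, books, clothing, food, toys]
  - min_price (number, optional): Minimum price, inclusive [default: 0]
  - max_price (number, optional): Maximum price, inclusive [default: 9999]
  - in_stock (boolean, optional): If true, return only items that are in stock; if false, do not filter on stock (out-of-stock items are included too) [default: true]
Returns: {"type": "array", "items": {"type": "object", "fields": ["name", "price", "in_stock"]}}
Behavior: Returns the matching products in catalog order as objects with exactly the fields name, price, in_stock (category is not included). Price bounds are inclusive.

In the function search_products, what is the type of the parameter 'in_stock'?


The search_products spec declares:
  - in_stock (boolean, optional): If true, return only items that are in stock; if false, do not filter on stock (out-of-stock items are included too) [default: true]
Type:
boolean


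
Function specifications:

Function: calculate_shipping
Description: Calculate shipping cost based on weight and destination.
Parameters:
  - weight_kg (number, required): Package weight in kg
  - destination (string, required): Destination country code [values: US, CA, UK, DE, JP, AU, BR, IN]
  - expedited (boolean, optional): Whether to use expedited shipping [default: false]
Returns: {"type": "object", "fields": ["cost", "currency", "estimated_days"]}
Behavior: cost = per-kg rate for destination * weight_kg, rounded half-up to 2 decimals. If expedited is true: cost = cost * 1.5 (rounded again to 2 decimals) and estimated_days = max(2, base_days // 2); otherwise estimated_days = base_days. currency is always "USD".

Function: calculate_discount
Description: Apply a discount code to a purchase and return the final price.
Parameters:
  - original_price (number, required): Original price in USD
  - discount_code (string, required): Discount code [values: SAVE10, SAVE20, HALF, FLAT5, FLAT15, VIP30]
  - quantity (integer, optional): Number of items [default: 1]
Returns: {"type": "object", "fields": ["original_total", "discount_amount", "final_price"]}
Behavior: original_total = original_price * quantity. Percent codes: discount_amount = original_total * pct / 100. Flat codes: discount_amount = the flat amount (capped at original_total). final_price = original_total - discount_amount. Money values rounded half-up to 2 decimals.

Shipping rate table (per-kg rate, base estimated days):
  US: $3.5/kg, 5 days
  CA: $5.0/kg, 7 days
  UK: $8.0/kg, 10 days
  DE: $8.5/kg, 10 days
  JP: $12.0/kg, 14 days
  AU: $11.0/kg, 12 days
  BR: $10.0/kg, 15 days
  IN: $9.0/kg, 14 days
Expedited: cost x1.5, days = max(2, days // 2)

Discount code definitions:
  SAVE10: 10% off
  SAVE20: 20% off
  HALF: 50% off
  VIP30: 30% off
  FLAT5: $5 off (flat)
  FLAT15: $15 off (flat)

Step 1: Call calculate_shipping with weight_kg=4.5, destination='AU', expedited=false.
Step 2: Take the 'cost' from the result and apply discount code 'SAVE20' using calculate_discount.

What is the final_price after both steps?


Step 1: calculate_shipping(weight_kg=4.5, destination=AU, expedited=false)
  Rate for AU: $11.0/kg, base 12 days
  cost = 11.0 * 4.5 = 49.5 -> 49.50
  expedited not set/false: estimated_days = 12
  -> cost = 49.50 USD
Step 2: calculate_discount(original_price=49.5, discount_code=SAVE20, quantity=1)
  original_total = 49.5 * 1 = 49.50
  SAVE20 = 20% off: discount_amount = 49.50 * 20/100 = 9.9 -> 9.90
  final_price = 49.50 - 9.90 = 39.60
  -> final_price = 39.60
$39.60


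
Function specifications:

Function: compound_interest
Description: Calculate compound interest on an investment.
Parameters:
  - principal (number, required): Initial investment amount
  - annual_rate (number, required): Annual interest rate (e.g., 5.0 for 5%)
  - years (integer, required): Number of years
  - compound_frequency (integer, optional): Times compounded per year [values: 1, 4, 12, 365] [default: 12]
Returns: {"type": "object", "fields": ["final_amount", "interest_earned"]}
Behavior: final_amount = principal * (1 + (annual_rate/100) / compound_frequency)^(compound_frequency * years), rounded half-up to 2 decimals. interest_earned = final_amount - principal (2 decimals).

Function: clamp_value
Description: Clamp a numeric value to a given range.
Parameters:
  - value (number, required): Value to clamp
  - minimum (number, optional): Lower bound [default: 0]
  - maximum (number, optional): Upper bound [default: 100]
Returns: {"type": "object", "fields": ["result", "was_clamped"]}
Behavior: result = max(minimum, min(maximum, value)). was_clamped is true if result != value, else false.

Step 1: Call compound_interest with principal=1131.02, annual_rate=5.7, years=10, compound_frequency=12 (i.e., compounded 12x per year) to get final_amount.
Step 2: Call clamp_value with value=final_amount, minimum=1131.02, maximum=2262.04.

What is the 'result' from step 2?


Step 1: compound_interest
  rate per period = 5.7/100/12 = 0.00475 (keep full precision); periods = 12 * 10 = 120
  (1 + 0.00475)^120 = 1.76588242
  final_amount = 1131.02 * 1.76588242 = 1997.248338 -> 1997.25
  interest_earned = 1997.25 - 1131.02 = 866.23
  -> final_amount = 1997.25
Step 2: clamp_value(value=1997.25, minimum=1131.02, maximum=2262.04)
  result = max(1131.02, min(2262.04, 1997.25)) = max(1131.02, 1997.25) = 1997.25
  was_clamped = (1997.25 != 1997.25) = false
  -> result = 1997.25
1997.25


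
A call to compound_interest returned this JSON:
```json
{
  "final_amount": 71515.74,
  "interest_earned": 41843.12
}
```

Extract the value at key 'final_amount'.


71515.74


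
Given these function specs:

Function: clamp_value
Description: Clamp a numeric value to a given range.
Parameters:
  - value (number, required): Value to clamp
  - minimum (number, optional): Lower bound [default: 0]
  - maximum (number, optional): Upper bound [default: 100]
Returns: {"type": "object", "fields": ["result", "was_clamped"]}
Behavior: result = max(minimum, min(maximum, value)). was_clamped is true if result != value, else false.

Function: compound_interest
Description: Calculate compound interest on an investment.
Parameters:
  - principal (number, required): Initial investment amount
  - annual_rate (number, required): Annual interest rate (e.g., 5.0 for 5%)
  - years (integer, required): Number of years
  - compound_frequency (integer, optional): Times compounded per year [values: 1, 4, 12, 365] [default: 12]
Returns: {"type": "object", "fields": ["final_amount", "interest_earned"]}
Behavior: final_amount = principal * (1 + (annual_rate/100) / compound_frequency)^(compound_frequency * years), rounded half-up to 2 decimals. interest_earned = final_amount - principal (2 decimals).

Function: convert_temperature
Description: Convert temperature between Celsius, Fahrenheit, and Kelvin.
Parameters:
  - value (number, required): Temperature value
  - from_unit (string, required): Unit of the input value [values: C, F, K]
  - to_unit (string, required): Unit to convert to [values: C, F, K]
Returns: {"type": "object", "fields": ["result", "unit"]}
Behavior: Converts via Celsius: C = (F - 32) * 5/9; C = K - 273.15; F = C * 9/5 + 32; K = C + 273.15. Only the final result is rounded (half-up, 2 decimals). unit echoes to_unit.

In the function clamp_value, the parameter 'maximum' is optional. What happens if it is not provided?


The clamp_value spec declares:
  - maximum (number, optional): Upper bound [default: 100]
It defaults to 100


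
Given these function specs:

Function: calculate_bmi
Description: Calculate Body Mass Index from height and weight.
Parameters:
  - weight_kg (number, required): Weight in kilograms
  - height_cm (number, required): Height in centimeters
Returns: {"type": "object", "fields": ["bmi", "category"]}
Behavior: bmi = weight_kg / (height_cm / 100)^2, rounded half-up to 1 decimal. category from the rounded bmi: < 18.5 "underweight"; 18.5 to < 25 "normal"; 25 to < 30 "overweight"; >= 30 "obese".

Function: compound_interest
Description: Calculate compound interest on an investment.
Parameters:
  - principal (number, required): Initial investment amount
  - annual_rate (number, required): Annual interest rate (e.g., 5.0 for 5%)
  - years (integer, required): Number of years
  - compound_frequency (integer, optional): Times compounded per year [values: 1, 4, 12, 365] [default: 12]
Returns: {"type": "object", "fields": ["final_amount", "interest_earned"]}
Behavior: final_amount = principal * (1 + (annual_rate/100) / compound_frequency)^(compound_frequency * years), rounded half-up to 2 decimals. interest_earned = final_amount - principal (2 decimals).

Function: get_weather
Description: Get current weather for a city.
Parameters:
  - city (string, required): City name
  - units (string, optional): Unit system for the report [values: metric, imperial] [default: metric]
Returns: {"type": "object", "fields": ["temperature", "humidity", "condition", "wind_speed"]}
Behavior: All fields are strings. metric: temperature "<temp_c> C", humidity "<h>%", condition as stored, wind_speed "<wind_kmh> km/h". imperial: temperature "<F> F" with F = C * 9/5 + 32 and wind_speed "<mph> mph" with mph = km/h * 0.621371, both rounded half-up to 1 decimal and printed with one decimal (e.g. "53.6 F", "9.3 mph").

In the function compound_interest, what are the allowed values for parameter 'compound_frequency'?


The compound_interest spec declares:
  - compound_frequency (integer, optional): Times compounded per year [values: 1, 4, 12, 365] [default: 12]
Allowed values:
1, 4, 12, 365


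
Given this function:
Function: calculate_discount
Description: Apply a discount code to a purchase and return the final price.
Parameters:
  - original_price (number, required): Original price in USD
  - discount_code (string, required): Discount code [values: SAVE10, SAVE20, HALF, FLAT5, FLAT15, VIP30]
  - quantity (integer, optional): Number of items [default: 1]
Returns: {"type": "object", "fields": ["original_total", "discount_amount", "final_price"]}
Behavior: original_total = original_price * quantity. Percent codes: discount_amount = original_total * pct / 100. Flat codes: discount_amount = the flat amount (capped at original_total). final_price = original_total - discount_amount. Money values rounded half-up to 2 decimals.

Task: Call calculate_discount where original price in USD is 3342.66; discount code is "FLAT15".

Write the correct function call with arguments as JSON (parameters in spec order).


Mapping each described value to its parameter name:
  'Original price in USD' -> original_price = 3342.66
  'Discount code' -> discount_code = "FLAT15"
calculate_discount({"original_price": 3342.66, "discount_code": "FLAT15"})


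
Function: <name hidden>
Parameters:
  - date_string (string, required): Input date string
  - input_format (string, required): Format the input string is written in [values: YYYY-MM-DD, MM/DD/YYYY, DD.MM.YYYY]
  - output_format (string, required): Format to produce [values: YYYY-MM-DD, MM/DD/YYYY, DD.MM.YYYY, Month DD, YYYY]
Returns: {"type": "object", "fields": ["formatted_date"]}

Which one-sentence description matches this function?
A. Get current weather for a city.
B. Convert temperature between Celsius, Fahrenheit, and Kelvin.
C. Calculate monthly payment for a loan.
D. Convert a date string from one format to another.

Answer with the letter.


Parameters date_string, input_format, output_format and return ["formatted_date"] fit: Convert a date string from one format to another.
D


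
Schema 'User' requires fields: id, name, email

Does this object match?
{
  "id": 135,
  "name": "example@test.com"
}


Checking required fields...
Missing: email
Invalid - missing required field 'email'


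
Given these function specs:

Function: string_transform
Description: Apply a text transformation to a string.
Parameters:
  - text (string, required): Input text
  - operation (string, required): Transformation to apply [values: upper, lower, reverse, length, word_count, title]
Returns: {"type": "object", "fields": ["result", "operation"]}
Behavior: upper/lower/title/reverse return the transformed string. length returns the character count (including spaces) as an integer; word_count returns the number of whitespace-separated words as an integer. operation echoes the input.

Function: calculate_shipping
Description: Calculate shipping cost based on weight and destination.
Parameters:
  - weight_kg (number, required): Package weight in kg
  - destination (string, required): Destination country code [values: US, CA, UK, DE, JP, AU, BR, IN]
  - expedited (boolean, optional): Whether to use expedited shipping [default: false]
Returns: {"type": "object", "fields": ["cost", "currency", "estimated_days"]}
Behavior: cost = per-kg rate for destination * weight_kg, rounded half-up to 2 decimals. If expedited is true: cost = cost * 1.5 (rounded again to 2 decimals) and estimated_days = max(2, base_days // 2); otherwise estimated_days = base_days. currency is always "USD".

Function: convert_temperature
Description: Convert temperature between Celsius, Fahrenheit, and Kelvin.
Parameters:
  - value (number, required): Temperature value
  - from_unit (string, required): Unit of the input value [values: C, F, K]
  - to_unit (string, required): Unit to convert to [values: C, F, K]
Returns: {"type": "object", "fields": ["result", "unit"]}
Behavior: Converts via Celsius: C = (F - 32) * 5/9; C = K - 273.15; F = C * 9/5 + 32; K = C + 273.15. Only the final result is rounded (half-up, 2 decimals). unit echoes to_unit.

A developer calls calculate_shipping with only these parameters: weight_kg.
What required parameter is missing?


Required parameters: weight_kg, destination
Provided: weight_kg
Missing: destination
destination


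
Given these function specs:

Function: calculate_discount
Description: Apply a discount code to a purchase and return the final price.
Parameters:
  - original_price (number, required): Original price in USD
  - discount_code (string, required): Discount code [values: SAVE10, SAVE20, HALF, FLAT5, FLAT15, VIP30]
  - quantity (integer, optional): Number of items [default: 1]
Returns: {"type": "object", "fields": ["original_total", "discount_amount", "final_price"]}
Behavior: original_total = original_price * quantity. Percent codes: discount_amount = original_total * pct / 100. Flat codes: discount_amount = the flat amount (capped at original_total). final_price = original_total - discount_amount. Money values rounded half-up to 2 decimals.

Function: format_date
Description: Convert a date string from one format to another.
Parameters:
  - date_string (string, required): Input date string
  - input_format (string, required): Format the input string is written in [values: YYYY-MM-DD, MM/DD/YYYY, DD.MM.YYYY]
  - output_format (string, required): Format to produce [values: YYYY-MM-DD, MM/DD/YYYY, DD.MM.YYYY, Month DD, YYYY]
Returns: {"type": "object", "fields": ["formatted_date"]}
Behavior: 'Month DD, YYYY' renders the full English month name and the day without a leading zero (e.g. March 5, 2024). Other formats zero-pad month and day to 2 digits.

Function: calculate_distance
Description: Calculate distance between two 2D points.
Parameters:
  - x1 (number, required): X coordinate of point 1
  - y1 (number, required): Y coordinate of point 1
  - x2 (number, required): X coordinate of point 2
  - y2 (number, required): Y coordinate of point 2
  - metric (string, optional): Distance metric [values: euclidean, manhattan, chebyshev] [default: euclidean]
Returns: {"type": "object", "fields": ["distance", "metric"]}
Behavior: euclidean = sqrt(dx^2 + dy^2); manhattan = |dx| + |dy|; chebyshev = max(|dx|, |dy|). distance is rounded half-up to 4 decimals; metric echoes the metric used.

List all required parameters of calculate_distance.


Parameters of calculate_distance and their required/optional flag:
  x1: required
  y1: required
  x2: required
  y2: required
  metric: optional
x1, x2, y1, y2
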